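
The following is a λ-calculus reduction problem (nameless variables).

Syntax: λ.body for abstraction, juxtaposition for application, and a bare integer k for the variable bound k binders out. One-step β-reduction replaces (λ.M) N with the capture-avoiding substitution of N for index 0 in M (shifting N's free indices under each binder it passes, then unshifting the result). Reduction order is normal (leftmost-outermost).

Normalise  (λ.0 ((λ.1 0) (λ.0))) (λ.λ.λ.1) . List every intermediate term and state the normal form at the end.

Answer: normal form = λ.λ.1  (in 2 steps)

Reduction:
  start: (λ.0 ((λ.1 0) (λ.0))) (λ.λ.λ.1)
  step 1: (λ.λ.λ.1) ((λ.(λ.λ.λ.1) 0) (λ.0))
  step 2: λ.λ.1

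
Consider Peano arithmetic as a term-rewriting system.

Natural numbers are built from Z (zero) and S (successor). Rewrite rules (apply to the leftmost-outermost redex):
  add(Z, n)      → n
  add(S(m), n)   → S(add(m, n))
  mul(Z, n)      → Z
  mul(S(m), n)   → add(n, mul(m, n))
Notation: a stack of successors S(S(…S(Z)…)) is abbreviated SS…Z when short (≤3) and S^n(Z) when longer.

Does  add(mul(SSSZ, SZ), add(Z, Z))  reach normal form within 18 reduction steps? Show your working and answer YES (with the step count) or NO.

Answer: YES — reaches normal form SSSZ in 15 ≤ 18 steps

Derivation:
  start: add(mul(SSSZ, SZ), add(Z, Z))
  step 1: add(add(SZ, mul(SSZ, SZ)), add(Z, Z))
  step 2: add(S(add(Z, mul(SSZ, SZ))), add(Z, Z))
  step 3: S(add(add(Z, mul(SSZ, SZ)), add(Z, Z)))
  step 4: S(add(mul(SSZ, SZ), add(Z, Z)))
  step 5: S(add(add(SZ, mul(SZ, SZ)), add(Z, Z)))
  step 6: S(add(S(add(Z, mul(SZ, SZ))), add(Z, Z)))
  step 7: S(S(add(add(Z, mul(SZ, SZ)), add(Z, Z))))
  step 8: S(S(add(mul(SZ, SZ), add(Z, Z))))
  step 9: S(S(add(add(SZ, mul(Z, SZ)), add(Z, Z))))
  step 10: S(S(add(S(add(Z, mul(Z, SZ))), add(Z, Z))))
  step 11: S(S(S(add(add(Z, mul(Z, SZ)), add(Z, Z)))))
  step 12: S(S(S(add(mul(Z, SZ), add(Z, Z)))))
  step 13: S(S(S(add(Z, add(Z, Z)))))
  step 14: S(S(S(add(Z, Z))))
  step 15: SSSZ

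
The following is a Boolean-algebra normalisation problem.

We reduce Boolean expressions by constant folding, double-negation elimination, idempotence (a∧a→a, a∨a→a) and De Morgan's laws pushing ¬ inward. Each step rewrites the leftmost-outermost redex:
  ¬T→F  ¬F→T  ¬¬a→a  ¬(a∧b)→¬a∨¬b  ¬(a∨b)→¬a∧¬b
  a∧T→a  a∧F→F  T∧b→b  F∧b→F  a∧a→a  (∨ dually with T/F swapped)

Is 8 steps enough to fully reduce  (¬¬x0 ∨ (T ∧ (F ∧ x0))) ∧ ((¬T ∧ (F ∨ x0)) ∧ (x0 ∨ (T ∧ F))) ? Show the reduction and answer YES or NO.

  start: (¬¬x0 ∨ (T ∧ (F ∧ x0))) ∧ ((¬T ∧ (F ∨ x0)) ∧ (x0 ∨ (T ∧ F)))
  →1  (x0 ∨ (T ∧ (F ∧ x0))) ∧ ((¬T ∧ (F ∨ x0)) ∧ (x0 ∨ (T ∧ F)))
  →2  (x0 ∨ (F ∧ x0)) ∧ ((¬T ∧ (F ∨ x0)) ∧ (x0 ∨ (T ∧ F)))
  →3  (x0 ∨ F) ∧ ((¬T ∧ (F ∨ x0)) ∧ (x0 ∨ (T ∧ F)))
  →4  x0 ∧ ((¬T ∧ (F ∨ x0)) ∧ (x0 ∨ (T ∧ F)))
  →5  x0 ∧ ((F ∧ (F ∨ x0)) ∧ (x0 ∨ (T ∧ F)))
  →6  x0 ∧ (F ∧ (x0 ∨ (T ∧ F)))
  →7  x0 ∧ F
  →8  F

Answer: YES — reaches normal form F in 8 ≤ 8 steps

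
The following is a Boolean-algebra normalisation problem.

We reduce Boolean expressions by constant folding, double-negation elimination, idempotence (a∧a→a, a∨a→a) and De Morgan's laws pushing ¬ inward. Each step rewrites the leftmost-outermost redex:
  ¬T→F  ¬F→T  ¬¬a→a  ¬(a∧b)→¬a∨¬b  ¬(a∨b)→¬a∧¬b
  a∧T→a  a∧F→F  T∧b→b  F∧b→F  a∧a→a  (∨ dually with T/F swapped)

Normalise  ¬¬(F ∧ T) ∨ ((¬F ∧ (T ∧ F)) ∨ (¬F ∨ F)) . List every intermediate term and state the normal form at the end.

Answer: normal form = T  (in 9 steps)

Working:
  start: ¬¬(F ∧ T) ∨ ((¬F ∧ (T ∧ F)) ∨ (¬F ∨ F))
  →1  (F ∧ T) ∨ ((¬F ∧ (T ∧ F)) ∨ (¬F ∨ F))
  →2  F ∨ ((¬F ∧ (T ∧ F)) ∨ (¬F ∨ F))
  →3  (¬F ∧ (T ∧ F)) ∨ (¬F ∨ F)
  →4  (T ∧ (T ∧ F)) ∨ (¬F ∨ F)
  →5  (T ∧ F) ∨ (¬F ∨ F)
  →6  F ∨ (¬F ∨ F)
  →7  ¬F ∨ F
  →8  ¬F
  →9  T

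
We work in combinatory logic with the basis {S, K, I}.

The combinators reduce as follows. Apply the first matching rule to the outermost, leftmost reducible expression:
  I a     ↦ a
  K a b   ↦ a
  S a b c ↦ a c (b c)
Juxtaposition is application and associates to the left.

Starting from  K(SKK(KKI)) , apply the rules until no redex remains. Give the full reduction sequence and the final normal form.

Answer: normal form = KK  (in 3 steps)

Reduction:
  start: K(SKK(KKI))
  step 1: K(K(KKI)(K(KKI)))
  step 2: K(KKI)
  step 3: KK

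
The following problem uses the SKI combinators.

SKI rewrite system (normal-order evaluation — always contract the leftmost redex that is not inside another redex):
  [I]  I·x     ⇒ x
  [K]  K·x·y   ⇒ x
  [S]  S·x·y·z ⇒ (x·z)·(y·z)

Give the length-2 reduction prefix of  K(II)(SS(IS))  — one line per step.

Answer: after 2 steps: I

Reduction:
  start: K(II)(SS(IS))
  step 1: II
  step 2: I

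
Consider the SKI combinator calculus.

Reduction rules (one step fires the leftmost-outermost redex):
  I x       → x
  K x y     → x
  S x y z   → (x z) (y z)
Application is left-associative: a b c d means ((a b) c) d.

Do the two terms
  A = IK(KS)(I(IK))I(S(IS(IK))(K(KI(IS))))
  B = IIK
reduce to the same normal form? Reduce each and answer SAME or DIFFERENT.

Answer: DIFFERENT — A ⇓ S(S(SK)(KI)), B ⇓ K

Reduction:
Term A:
  start: IK(KS)(I(IK))I(S(IS(IK))(K(KI(IS))))
  step 1: K(KS)(I(IK))I(S(IS(IK))(K(KI(IS))))
  step 2: KSI(S(IS(IK))(K(KI(IS))))
  step 3: S(S(IS(IK))(K(KI(IS))))
  step 4: S(S(S(IK))(K(KI(IS))))
  step 5: S(S(SK)(K(KI(IS))))
  step 6: S(S(SK)(KI))

Term B:
  start: IIK
  step 1: IK
  step 2: K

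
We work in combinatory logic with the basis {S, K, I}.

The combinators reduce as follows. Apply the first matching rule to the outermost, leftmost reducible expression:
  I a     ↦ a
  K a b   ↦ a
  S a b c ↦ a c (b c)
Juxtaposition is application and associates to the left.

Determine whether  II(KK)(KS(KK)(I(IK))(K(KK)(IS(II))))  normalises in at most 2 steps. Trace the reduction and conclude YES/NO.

  start: II(KK)(KS(KK)(I(IK))(K(KK)(IS(II))))
  [1] I(KK)(KS(KK)(I(IK))(K(KK)(IS(II))))
  [2] KK(KS(KK)(I(IK))(K(KK)(IS(II))))

Answer: NO — after 2 steps the term is KK(KS(KK)(I(IK))(K(KK)(IS(II)))), not yet normal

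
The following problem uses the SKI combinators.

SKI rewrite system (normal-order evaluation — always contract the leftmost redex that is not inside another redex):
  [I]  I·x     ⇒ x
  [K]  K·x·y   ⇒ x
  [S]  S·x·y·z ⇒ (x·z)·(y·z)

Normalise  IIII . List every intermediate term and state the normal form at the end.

  start: IIII
  step 1: III
  step 2: II
  step 3: I

Answer: normal form = I  (in 3 steps)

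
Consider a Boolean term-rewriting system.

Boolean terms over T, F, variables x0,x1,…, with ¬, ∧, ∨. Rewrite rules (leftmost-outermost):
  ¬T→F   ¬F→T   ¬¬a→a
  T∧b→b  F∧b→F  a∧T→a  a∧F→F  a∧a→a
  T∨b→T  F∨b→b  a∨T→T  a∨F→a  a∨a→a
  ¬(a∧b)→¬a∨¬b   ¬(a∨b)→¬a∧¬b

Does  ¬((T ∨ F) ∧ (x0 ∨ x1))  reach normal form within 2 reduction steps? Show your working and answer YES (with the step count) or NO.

  start: ¬((T ∨ F) ∧ (x0 ∨ x1))
  step 1: ¬(T ∨ F) ∨ ¬(x0 ∨ x1)
  step 2: (¬T ∧ ¬F) ∨ ¬(x0 ∨ x1)

Answer: NO — after 2 steps the term is (¬T ∧ ¬F) ∨ ¬(x0 ∨ x1), not yet normal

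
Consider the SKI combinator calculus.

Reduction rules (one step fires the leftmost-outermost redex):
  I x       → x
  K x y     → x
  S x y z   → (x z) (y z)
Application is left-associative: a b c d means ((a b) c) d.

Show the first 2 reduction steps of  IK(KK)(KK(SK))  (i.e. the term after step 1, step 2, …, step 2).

Answer: after 2 steps: KK

Working:
  start: IK(KK)(KK(SK))
  [1] K(KK)(KK(SK))
  [2] KK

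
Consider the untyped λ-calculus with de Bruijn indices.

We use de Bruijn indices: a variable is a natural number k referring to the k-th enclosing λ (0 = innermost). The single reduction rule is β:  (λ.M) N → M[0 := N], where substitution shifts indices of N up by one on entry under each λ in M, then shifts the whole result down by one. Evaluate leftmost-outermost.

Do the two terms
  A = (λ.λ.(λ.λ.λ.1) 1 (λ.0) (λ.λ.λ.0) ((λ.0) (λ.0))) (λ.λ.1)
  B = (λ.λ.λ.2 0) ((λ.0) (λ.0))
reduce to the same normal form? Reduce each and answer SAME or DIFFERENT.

Answer: SAME — A ⇓ λ.λ.0, B ⇓ λ.λ.0

Derivation:
Term A:
  start: (λ.λ.(λ.λ.λ.1) 1 (λ.0) (λ.λ.λ.0) ((λ.0) (λ.0))) (λ.λ.1)
  step 1: λ.(λ.λ.λ.1) (λ.λ.1) (λ.0) (λ.λ.λ.0) ((λ.0) (λ.0))
  step 2: λ.(λ.λ.1) (λ.0) (λ.λ.λ.0) ((λ.0) (λ.0))
  step 3: λ.(λ.λ.0) (λ.λ.λ.0) ((λ.0) (λ.0))
  step 4: λ.(λ.0) ((λ.0) (λ.0))
  step 5: λ.(λ.0) (λ.0)
  step 6: λ.λ.0

Term B:
  start: (λ.λ.λ.2 0) ((λ.0) (λ.0))
  step 1: λ.λ.(λ.0) (λ.0) 0
  step 2: λ.λ.(λ.0) 0
  step 3: λ.λ.0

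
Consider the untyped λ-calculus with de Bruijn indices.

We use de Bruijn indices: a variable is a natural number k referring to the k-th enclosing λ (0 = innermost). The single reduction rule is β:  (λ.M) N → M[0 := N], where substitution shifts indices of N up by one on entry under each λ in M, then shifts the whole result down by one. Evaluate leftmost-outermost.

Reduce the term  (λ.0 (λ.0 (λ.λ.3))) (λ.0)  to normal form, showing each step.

Answer: normal form = λ.0 (λ.λ.λ.0)  (in 2 steps)

Reduction:
  start: (λ.0 (λ.0 (λ.λ.3))) (λ.0)
  →1  (λ.0) (λ.0 (λ.λ.λ.0))
  →2  λ.0 (λ.λ.λ.0)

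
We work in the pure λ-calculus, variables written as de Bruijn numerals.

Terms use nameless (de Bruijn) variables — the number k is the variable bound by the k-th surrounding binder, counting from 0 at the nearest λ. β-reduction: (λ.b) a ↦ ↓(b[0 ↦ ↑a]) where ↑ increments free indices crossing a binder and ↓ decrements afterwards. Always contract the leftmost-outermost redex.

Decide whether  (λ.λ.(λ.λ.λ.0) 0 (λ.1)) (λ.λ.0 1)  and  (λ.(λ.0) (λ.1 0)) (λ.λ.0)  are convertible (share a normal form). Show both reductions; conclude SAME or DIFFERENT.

Answer: SAME — A ⇓ λ.λ.0, B ⇓ λ.λ.0

Reduction:
Term A:
  start: (λ.λ.(λ.λ.λ.0) 0 (λ.1)) (λ.λ.0 1)
  step 1: λ.(λ.λ.λ.0) 0 (λ.1)
  step 2: λ.(λ.λ.0) (λ.1)
  step 3: λ.λ.0

Term B:
  start: (λ.(λ.0) (λ.1 0)) (λ.λ.0)
  step 1: (λ.0) (λ.(λ.λ.0) 0)
  step 2: λ.(λ.λ.0) 0
  step 3: λ.λ.0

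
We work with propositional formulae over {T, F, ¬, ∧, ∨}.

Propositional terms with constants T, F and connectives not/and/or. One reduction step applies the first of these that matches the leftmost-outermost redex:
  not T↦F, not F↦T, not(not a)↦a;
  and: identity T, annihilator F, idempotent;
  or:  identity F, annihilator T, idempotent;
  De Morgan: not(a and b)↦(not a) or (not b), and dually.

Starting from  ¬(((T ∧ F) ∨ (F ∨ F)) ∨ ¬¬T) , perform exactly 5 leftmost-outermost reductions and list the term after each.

Answer: after 5 steps: (¬F ∧ ¬(F ∨ F)) ∧ ¬¬¬T

Derivation:
  start: ¬(((T ∧ F) ∨ (F ∨ F)) ∨ ¬¬T)
  step 1: ¬((T ∧ F) ∨ (F ∨ F)) ∧ ¬¬¬T
  step 2: (¬(T ∧ F) ∧ ¬(F ∨ F)) ∧ ¬¬¬T
  step 3: ((¬T ∨ ¬F) ∧ ¬(F ∨ F)) ∧ ¬¬¬T
  step 4: ((F ∨ ¬F) ∧ ¬(F ∨ F)) ∧ ¬¬¬T
  step 5: (¬F ∧ ¬(F ∨ F)) ∧ ¬¬¬T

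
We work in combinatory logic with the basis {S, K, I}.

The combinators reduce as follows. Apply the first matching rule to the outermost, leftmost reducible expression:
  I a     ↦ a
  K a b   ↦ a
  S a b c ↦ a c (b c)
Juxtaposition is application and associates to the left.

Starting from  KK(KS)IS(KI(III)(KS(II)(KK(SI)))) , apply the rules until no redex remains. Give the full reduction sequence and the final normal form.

  start: KK(KS)IS(KI(III)(KS(II)(KK(SI))))
  step 1: KIS(KI(III)(KS(II)(KK(SI))))
  step 2: I(KI(III)(KS(II)(KK(SI))))
  step 3: KI(III)(KS(II)(KK(SI)))
  step 4: I(KS(II)(KK(SI)))
  step 5: KS(II)(KK(SI))
  step 6: S(KK(SI))
  step 7: SK

Answer: normal form = SK  (in 7 steps)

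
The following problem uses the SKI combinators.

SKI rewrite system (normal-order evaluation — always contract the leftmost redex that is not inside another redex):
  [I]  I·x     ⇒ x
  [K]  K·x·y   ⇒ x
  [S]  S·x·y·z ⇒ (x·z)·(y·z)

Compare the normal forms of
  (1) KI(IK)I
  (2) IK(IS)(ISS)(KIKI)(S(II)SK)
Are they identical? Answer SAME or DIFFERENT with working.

Term A:
  start: KI(IK)I
  →1  II
  →2  I

Term B:
  start: IK(IS)(ISS)(KIKI)(S(II)SK)
  →1  K(IS)(ISS)(KIKI)(S(II)SK)
  →2  IS(KIKI)(S(II)SK)
  →3  S(KIKI)(S(II)SK)
  →4  S(II)(S(II)SK)
  →5  SI(S(II)SK)
  →6  SI(IIK(SK))
  →7  SI(IK(SK))
  →8  SI(K(SK))

Answer: DIFFERENT — A ⇓ I, B ⇓ SI(K(SK))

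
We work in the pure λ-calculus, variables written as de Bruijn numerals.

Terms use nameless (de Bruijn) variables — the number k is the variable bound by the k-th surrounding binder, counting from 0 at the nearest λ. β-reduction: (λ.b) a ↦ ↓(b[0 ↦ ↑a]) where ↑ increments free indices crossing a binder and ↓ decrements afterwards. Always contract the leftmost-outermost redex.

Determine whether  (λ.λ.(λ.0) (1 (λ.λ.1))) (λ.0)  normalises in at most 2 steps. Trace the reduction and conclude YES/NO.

  start: (λ.λ.(λ.0) (1 (λ.λ.1))) (λ.0)
  step 1: λ.(λ.0) ((λ.0) (λ.λ.1))
  step 2: λ.(λ.0) (λ.λ.1)

Answer: NO — after 2 steps the term is λ.(λ.0) (λ.λ.1), not yet normal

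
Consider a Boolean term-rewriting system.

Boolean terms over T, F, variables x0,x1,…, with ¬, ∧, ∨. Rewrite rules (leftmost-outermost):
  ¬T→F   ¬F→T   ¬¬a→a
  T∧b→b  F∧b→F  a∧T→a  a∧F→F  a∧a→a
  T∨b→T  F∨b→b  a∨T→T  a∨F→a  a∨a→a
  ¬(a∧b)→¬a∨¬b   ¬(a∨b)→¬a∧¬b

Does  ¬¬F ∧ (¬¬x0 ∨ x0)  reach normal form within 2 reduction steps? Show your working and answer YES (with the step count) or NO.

Answer: YES — reaches normal form F in 2 ≤ 2 steps

Derivation:
  start: ¬¬F ∧ (¬¬x0 ∨ x0)
  step 1: F ∧ (¬¬x0 ∨ x0)
  step 2: F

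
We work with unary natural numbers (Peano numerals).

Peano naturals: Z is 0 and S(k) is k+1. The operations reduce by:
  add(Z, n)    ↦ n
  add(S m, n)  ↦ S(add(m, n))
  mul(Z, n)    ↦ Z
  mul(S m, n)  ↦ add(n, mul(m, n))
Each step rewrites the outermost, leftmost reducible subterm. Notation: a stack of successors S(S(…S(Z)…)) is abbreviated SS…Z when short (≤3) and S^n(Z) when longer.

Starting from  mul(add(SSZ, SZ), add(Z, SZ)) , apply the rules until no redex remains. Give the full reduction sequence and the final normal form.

Answer: normal form = SSSZ  (in 16 steps)

Derivation:
  start: mul(add(SSZ, SZ), add(Z, SZ))
  [1] mul(S(add(SZ, SZ)), add(Z, SZ))
  [2] add(add(Z, SZ), mul(add(SZ, SZ), add(Z, SZ)))
  [3] add(SZ, mul(add(SZ, SZ), add(Z, SZ)))
  [4] S(add(Z, mul(add(SZ, SZ), add(Z, SZ))))
  [5] S(mul(add(SZ, SZ), add(Z, SZ)))
  [6] S(mul(S(add(Z, SZ)), add(Z, SZ)))
  [7] S(add(add(Z, SZ), mul(add(Z, SZ), add(Z, SZ))))
  [8] S(add(SZ, mul(add(Z, SZ), add(Z, SZ))))
  [9] S(S(add(Z, mul(add(Z, SZ), add(Z, SZ)))))
  [10] S(S(mul(add(Z, SZ), add(Z, SZ))))
  [11] S(S(mul(SZ, add(Z, SZ))))
  [12] S(S(add(add(Z, SZ), mul(Z, add(Z, SZ)))))
  [13] S(S(add(SZ, mul(Z, add(Z, SZ)))))
  [14] S(S(S(add(Z, mul(Z, add(Z, SZ))))))
  [15] S(S(S(mul(Z, add(Z, SZ)))))
  [16] SSSZ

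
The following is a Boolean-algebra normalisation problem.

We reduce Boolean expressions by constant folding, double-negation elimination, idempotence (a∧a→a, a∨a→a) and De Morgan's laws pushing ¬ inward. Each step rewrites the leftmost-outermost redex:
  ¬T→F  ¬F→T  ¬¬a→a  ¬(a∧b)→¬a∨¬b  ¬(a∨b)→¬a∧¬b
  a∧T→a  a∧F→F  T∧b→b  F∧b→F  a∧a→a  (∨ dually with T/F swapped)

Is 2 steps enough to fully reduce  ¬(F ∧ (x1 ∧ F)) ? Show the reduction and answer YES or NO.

  start: ¬(F ∧ (x1 ∧ F))
  →1  ¬F ∨ ¬(x1 ∧ F)
  →2  T ∨ ¬(x1 ∧ F)

Answer: NO — after 2 steps the term is T ∨ ¬(x1 ∧ F), not yet normal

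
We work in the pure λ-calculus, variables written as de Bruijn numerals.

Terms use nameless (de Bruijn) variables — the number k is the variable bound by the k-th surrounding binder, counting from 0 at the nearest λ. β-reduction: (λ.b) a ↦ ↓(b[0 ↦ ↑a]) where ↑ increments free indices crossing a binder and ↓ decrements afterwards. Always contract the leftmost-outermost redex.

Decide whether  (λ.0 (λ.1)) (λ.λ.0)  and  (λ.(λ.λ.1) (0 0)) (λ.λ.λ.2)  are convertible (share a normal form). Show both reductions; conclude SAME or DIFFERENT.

Term A:
  start: (λ.0 (λ.1)) (λ.λ.0)
  step 1: (λ.λ.0) (λ.λ.λ.0)
  step 2: λ.0

Term B:
  start: (λ.(λ.λ.1) (0 0)) (λ.λ.λ.2)
  step 1: (λ.λ.1) ((λ.λ.λ.2) (λ.λ.λ.2))
  step 2: λ.(λ.λ.λ.2) (λ.λ.λ.2)
  step 3: λ.λ.λ.λ.λ.λ.2

Answer: DIFFERENT — A ⇓ λ.0, B ⇓ λ.λ.λ.λ.λ.λ.2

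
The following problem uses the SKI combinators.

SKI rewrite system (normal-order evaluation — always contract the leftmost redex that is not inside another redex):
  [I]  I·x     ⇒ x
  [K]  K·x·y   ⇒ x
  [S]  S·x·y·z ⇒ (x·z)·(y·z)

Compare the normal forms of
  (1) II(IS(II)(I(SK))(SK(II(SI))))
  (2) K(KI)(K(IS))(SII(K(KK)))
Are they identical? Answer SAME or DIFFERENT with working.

Term A:
  start: II(IS(II)(I(SK))(SK(II(SI))))
  [1] I(IS(II)(I(SK))(SK(II(SI))))
  [2] IS(II)(I(SK))(SK(II(SI)))
  [3] S(II)(I(SK))(SK(II(SI)))
  [4] II(SK(II(SI)))(I(SK)(SK(II(SI))))
  [5] I(SK(II(SI)))(I(SK)(SK(II(SI))))
  [6] SK(II(SI))(I(SK)(SK(II(SI))))
  [7] K(I(SK)(SK(II(SI))))(II(SI)(I(SK)(SK(II(SI)))))
  [8] I(SK)(SK(II(SI)))
  [9] SK(SK(II(SI)))
  [10] SK(SK(I(SI)))
  [11] SK(SK(SI))

Term B:
  start: K(KI)(K(IS))(SII(K(KK)))
  [1] KI(SII(K(KK)))
  [2] I

Answer: DIFFERENT — A ⇓ SK(SK(SI)), B ⇓ I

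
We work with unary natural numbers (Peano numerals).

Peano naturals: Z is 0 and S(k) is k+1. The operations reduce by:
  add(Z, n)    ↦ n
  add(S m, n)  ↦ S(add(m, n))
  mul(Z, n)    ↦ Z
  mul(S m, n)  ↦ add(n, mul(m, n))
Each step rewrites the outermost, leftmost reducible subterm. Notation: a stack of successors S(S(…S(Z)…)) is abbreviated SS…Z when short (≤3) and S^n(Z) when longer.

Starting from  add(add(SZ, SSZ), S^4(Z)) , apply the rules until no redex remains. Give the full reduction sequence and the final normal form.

Answer: normal form = S^7(Z)  (in 6 steps)

Reduction:
  start: add(add(SZ, SSZ), S^4(Z))
  step 1: add(S(add(Z, SSZ)), S^4(Z))
  step 2: S(add(add(Z, SSZ), S^4(Z)))
  step 3: S(add(SSZ, S^4(Z)))
  step 4: S(S(add(SZ, S^4(Z))))
  step 5: S(S(S(add(Z, S^4(Z)))))
  step 6: S^7(Z)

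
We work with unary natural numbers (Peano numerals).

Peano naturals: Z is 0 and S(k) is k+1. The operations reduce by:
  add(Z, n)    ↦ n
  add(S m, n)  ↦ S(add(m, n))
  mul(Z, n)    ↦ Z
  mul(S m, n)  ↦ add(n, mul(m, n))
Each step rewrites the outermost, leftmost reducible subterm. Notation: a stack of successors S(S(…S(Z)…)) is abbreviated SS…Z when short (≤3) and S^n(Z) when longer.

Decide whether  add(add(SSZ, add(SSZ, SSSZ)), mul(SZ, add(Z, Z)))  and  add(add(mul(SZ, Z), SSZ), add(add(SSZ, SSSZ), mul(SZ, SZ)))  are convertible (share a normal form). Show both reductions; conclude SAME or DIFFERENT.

Term A:
  start: add(add(SSZ, add(SSZ, SSSZ)), mul(SZ, add(Z, Z)))
  step 1: add(S(add(SZ, add(SSZ, SSSZ))), mul(SZ, add(Z, Z)))
  step 2: S(add(add(SZ, add(SSZ, SSSZ)), mul(SZ, add(Z, Z))))
  step 3: S(add(S(add(Z, add(SSZ, SSSZ))), mul(SZ, add(Z, Z))))
  step 4: S(S(add(add(Z, add(SSZ, SSSZ)), mul(SZ, add(Z, Z)))))
  step 5: S(S(add(add(SSZ, SSSZ), mul(SZ, add(Z, Z)))))
  step 6: S(S(add(S(add(SZ, SSSZ)), mul(SZ, add(Z, Z)))))
  step 7: S(S(S(add(add(SZ, SSSZ), mul(SZ, add(Z, Z))))))
  step 8: S(S(S(add(S(add(Z, SSSZ)), mul(SZ, add(Z, Z))))))
  step 9: S(S(S(S(add(add(Z, SSSZ), mul(SZ, add(Z, Z)))))))
  step 10: S(S(S(S(add(SSSZ, mul(SZ, add(Z, Z)))))))
  step 11: S(S(S(S(S(add(SSZ, mul(SZ, add(Z, Z))))))))
  step 12: S(S(S(S(S(S(add(SZ, mul(SZ, add(Z, Z)))))))))
  step 13: S(S(S(S(S(S(S(add(Z, mul(SZ, add(Z, Z))))))))))
  step 14: S(S(S(S(S(S(S(mul(SZ, add(Z, Z)))))))))
  step 15: S(S(S(S(S(S(S(add(add(Z, Z), mul(Z, add(Z, Z))))))))))
  step 16: S(S(S(S(S(S(S(add(Z, mul(Z, add(Z, Z))))))))))
  step 17: S(S(S(S(S(S(S(mul(Z, add(Z, Z)))))))))
  step 18: S^7(Z)

Term B:
  start: add(add(mul(SZ, Z), SSZ), add(add(SSZ, SSSZ), mul(SZ, SZ)))
  step 1: add(add(add(Z, mul(Z, Z)), SSZ), add(add(SSZ, SSSZ), mul(SZ, SZ)))
  step 2: add(add(mul(Z, Z), SSZ), add(add(SSZ, SSSZ), mul(SZ, SZ)))
  step 3: add(add(Z, SSZ), add(add(SSZ, SSSZ), mul(SZ, SZ)))
  step 4: add(SSZ, add(add(SSZ, SSSZ), mul(SZ, SZ)))
  step 5: S(add(SZ, add(add(SSZ, SSSZ), mul(SZ, SZ))))
  step 6: S(S(add(Z, add(add(SSZ, SSSZ), mul(SZ, SZ)))))
  step 7: S(S(add(add(SSZ, SSSZ), mul(SZ, SZ))))
  step 8: S(S(add(S(add(SZ, SSSZ)), mul(SZ, SZ))))
  step 9: S(S(S(add(add(SZ, SSSZ), mul(SZ, SZ)))))
  step 10: S(S(S(add(S(add(Z, SSSZ)), mul(SZ, SZ)))))
  step 11: S(S(S(S(add(add(Z, SSSZ), mul(SZ, SZ))))))
  step 12: S(S(S(S(add(SSSZ, mul(SZ, SZ))))))
  step 13: S(S(S(S(S(add(SSZ, mul(SZ, SZ)))))))
  step 14: S(S(S(S(S(S(add(SZ, mul(SZ, SZ))))))))
  step 15: S(S(S(S(S(S(S(add(Z, mul(SZ, SZ)))))))))
  step 16: S(S(S(S(S(S(S(mul(SZ, SZ))))))))
  step 17: S(S(S(S(S(S(S(add(SZ, mul(Z, SZ)))))))))
  step 18: S(S(S(S(S(S(S(S(add(Z, mul(Z, SZ))))))))))
  step 19: S(S(S(S(S(S(S(S(mul(Z, SZ)))))))))
  step 20: S^8(Z)

Answer: DIFFERENT — A ⇓ S^7(Z), B ⇓ S^8(Z)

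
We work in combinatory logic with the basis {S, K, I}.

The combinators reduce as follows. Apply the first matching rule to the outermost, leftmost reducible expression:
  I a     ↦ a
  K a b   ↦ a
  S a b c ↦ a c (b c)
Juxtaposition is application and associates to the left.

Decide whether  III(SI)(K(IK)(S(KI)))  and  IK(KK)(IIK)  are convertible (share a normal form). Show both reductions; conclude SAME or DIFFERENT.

Answer: DIFFERENT — A ⇓ SIK, B ⇓ KK

Reduction:
Term A:
  start: III(SI)(K(IK)(S(KI)))
  [1] II(SI)(K(IK)(S(KI)))
  [2] I(SI)(K(IK)(S(KI)))
  [3] SI(K(IK)(S(KI)))
  [4] SI(IK)
  [5] SIK

Term B:
  start: IK(KK)(IIK)
  [1] K(KK)(IIK)
  [2] KK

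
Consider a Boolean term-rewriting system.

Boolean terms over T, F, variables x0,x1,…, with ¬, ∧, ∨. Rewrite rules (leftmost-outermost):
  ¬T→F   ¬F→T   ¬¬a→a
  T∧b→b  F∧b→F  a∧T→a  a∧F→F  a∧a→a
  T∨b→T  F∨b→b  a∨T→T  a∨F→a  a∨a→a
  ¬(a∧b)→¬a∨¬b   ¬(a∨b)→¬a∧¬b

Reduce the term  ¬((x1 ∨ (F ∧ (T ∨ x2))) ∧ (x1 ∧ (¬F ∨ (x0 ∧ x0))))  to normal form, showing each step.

Answer: normal form = ¬x1  (in 12 steps)

Reduction:
  start: ¬((x1 ∨ (F ∧ (T ∨ x2))) ∧ (x1 ∧ (¬F ∨ (x0 ∧ x0))))
  [1] ¬(x1 ∨ (F ∧ (T ∨ x2))) ∨ ¬(x1 ∧ (¬F ∨ (x0 ∧ x0)))
  [2] (¬x1 ∧ ¬(F ∧ (T ∨ x2))) ∨ ¬(x1 ∧ (¬F ∨ (x0 ∧ x0)))
  [3] (¬x1 ∧ (¬F ∨ ¬(T ∨ x2))) ∨ ¬(x1 ∧ (¬F ∨ (x0 ∧ x0)))
  [4] (¬x1 ∧ (T ∨ ¬(T ∨ x2))) ∨ ¬(x1 ∧ (¬F ∨ (x0 ∧ x0)))
  [5] (¬x1 ∧ T) ∨ ¬(x1 ∧ (¬F ∨ (x0 ∧ x0)))
  [6] ¬x1 ∨ ¬(x1 ∧ (¬F ∨ (x0 ∧ x0)))
  [7] ¬x1 ∨ (¬x1 ∨ ¬(¬F ∨ (x0 ∧ x0)))
  [8] ¬x1 ∨ (¬x1 ∨ (¬¬F ∧ ¬(x0 ∧ x0)))
  [9] ¬x1 ∨ (¬x1 ∨ (F ∧ ¬(x0 ∧ x0)))
  [10] ¬x1 ∨ (¬x1 ∨ F)
  [11] ¬x1 ∨ ¬x1
  [12] ¬x1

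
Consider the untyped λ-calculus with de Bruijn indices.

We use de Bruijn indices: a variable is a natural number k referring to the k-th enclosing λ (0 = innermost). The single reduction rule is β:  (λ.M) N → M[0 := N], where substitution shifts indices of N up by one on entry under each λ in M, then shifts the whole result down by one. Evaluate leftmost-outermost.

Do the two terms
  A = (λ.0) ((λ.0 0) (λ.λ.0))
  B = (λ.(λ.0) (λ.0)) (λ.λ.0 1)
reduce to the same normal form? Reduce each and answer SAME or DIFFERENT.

Term A:
  start: (λ.0) ((λ.0 0) (λ.λ.0))
  step 1: (λ.0 0) (λ.λ.0)
  step 2: (λ.λ.0) (λ.λ.0)
  step 3: λ.0

Term B:
  start: (λ.(λ.0) (λ.0)) (λ.λ.0 1)
  step 1: (λ.0) (λ.0)
  step 2: λ.0

Answer: SAME — A ⇓ λ.0, B ⇓ λ.0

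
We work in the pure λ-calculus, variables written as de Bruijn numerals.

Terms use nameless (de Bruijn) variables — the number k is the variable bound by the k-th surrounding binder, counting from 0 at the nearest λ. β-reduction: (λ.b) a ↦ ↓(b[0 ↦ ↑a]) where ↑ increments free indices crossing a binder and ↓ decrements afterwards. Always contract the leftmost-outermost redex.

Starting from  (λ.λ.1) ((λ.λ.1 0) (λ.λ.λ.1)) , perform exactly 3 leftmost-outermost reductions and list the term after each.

  start: (λ.λ.1) ((λ.λ.1 0) (λ.λ.λ.1))
  →1  λ.(λ.λ.1 0) (λ.λ.λ.1)
  →2  λ.λ.(λ.λ.λ.1) 0
  →3  λ.λ.λ.λ.1

Answer: after 3 steps: λ.λ.λ.λ.1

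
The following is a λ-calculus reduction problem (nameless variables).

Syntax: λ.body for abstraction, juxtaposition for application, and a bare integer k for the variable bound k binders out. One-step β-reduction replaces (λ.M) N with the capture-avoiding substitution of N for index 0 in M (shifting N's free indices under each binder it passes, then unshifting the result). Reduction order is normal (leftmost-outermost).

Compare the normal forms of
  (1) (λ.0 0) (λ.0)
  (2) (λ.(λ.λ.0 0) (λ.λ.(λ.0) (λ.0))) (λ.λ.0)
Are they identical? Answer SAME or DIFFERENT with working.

Term A:
  start: (λ.0 0) (λ.0)
  →1  (λ.0) (λ.0)
  →2  λ.0

Term B:
  start: (λ.(λ.λ.0 0) (λ.λ.(λ.0) (λ.0))) (λ.λ.0)
  →1  (λ.λ.0 0) (λ.λ.(λ.0) (λ.0))
  →2  λ.0 0

Answer: DIFFERENT — A ⇓ λ.0, B ⇓ λ.0 0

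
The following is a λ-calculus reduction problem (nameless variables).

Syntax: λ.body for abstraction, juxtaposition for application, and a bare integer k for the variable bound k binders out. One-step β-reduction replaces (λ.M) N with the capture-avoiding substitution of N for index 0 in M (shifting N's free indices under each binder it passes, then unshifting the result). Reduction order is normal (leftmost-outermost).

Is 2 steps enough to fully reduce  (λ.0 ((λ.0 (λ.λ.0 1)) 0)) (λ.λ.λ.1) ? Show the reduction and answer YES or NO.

Answer: YES — reaches normal form λ.λ.1 in 2 ≤ 2 steps

Working:
  start: (λ.0 ((λ.0 (λ.λ.0 1)) 0)) (λ.λ.λ.1)
  step 1: (λ.λ.λ.1) ((λ.0 (λ.λ.0 1)) (λ.λ.λ.1))
  step 2: λ.λ.1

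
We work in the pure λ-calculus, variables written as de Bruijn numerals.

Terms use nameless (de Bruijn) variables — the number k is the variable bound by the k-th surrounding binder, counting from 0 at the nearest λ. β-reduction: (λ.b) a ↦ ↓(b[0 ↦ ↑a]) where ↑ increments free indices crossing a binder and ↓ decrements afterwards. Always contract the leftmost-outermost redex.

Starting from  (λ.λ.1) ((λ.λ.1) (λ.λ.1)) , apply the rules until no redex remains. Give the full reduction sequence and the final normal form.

  start: (λ.λ.1) ((λ.λ.1) (λ.λ.1))
  →1  λ.(λ.λ.1) (λ.λ.1)
  →2  λ.λ.λ.λ.1

Answer: normal form = λ.λ.λ.λ.1  (in 2 steps)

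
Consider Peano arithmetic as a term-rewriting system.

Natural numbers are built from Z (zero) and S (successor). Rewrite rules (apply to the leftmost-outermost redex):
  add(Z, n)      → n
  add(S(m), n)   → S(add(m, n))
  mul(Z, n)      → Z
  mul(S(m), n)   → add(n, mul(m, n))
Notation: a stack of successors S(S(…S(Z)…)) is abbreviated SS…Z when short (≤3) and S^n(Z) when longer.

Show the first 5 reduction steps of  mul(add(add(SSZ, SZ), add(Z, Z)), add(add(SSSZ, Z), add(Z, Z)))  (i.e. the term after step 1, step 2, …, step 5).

Answer: after 5 steps: add(S(add(add(SSZ, Z), add(Z, Z))), mul(add(add(SZ, SZ), add(Z, Z)), add(add(SSSZ, Z), add(Z, Z))))

Derivation:
  start: mul(add(add(SSZ, SZ), add(Z, Z)), add(add(SSSZ, Z), add(Z, Z)))
  [1] mul(add(S(add(SZ, SZ)), add(Z, Z)), add(add(SSSZ, Z), add(Z, Z)))
  [2] mul(S(add(add(SZ, SZ), add(Z, Z))), add(add(SSSZ, Z), add(Z, Z)))
  [3] add(add(add(SSSZ, Z), add(Z, Z)), mul(add(add(SZ, SZ), add(Z, Z)), add(add(SSSZ, Z), add(Z, Z))))
  [4] add(add(S(add(SSZ, Z)), add(Z, Z)), mul(add(add(SZ, SZ), add(Z, Z)), add(add(SSSZ, Z), add(Z, Z))))
  [5] add(S(add(add(SSZ, Z), add(Z, Z))), mul(add(add(SZ, SZ), add(Z, Z)), add(add(SSSZ, Z), add(Z, Z))))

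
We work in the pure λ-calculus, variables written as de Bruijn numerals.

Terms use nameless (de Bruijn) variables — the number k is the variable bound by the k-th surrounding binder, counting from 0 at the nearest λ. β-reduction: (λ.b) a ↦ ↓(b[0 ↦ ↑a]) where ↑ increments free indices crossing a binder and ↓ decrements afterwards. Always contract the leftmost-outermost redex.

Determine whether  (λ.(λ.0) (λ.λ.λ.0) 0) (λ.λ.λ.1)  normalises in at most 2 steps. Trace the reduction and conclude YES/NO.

  start: (λ.(λ.0) (λ.λ.λ.0) 0) (λ.λ.λ.1)
  step 1: (λ.0) (λ.λ.λ.0) (λ.λ.λ.1)
  step 2: (λ.λ.λ.0) (λ.λ.λ.1)

Answer: NO — after 2 steps the term is (λ.λ.λ.0) (λ.λ.λ.1), not yet normal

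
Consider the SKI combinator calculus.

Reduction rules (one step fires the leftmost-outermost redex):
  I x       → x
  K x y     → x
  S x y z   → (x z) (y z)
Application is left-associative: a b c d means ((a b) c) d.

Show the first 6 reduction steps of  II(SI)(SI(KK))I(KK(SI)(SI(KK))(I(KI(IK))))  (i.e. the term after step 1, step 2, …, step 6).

  start: II(SI)(SI(KK))I(KK(SI)(SI(KK))(I(KI(IK))))
  →1  I(SI)(SI(KK))I(KK(SI)(SI(KK))(I(KI(IK))))
  →2  SI(SI(KK))I(KK(SI)(SI(KK))(I(KI(IK))))
  →3  II(SI(KK)I)(KK(SI)(SI(KK))(I(KI(IK))))
  →4  I(SI(KK)I)(KK(SI)(SI(KK))(I(KI(IK))))
  →5  SI(KK)I(KK(SI)(SI(KK))(I(KI(IK))))
  →6  II(KKI)(KK(SI)(SI(KK))(I(KI(IK))))

Answer: after 6 steps: II(KKI)(KK(SI)(SI(KK))(I(KI(IK))))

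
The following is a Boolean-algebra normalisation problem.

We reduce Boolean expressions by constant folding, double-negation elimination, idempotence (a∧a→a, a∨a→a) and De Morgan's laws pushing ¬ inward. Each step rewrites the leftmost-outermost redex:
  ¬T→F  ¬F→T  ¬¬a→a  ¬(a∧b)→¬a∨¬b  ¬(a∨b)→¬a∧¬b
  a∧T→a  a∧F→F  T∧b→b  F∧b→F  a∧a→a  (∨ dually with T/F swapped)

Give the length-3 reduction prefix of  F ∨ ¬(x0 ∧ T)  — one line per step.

Answer: after 3 steps: ¬x0 ∨ F

Reduction:
  start: F ∨ ¬(x0 ∧ T)
  →1  ¬(x0 ∧ T)
  →2  ¬x0 ∨ ¬T
  →3  ¬x0 ∨ F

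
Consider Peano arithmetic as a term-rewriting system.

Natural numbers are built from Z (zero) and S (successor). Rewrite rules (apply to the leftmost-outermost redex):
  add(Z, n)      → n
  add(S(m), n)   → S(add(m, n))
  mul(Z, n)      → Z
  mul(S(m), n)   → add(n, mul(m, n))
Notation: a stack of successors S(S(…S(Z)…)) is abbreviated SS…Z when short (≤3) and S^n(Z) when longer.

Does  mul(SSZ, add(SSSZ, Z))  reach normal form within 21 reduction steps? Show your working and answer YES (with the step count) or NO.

Answer: YES — reaches normal form S^6(Z) in 19 ≤ 21 steps

Reduction:
  start: mul(SSZ, add(SSSZ, Z))
  →1  add(add(SSSZ, Z), mul(SZ, add(SSSZ, Z)))
  →2  add(S(add(SSZ, Z)), mul(SZ, add(SSSZ, Z)))
  →3  S(add(add(SSZ, Z), mul(SZ, add(SSSZ, Z))))
  →4  S(add(S(add(SZ, Z)), mul(SZ, add(SSSZ, Z))))
  →5  S(S(add(add(SZ, Z), mul(SZ, add(SSSZ, Z)))))
  →6  S(S(add(S(add(Z, Z)), mul(SZ, add(SSSZ, Z)))))
  →7  S(S(S(add(add(Z, Z), mul(SZ, add(SSSZ, Z))))))
  →8  S(S(S(add(Z, mul(SZ, add(SSSZ, Z))))))
  →9  S(S(S(mul(SZ, add(SSSZ, Z)))))
  →10  S(S(S(add(add(SSSZ, Z), mul(Z, add(SSSZ, Z))))))
  →11  S(S(S(add(S(add(SSZ, Z)), mul(Z, add(SSSZ, Z))))))
  →12  S(S(S(S(add(add(SSZ, Z), mul(Z, add(SSSZ, Z)))))))
  →13  S(S(S(S(add(S(add(SZ, Z)), mul(Z, add(SSSZ, Z)))))))
  →14  S(S(S(S(S(add(add(SZ, Z), mul(Z, add(SSSZ, Z))))))))
  →15  S(S(S(S(S(add(S(add(Z, Z)), mul(Z, add(SSSZ, Z))))))))
  →16  S(S(S(S(S(S(add(add(Z, Z), mul(Z, add(SSSZ, Z)))))))))
  →17  S(S(S(S(S(S(add(Z, mul(Z, add(SSSZ, Z)))))))))
  →18  S(S(S(S(S(S(mul(Z, add(SSSZ, Z))))))))
  →19  S^6(Z)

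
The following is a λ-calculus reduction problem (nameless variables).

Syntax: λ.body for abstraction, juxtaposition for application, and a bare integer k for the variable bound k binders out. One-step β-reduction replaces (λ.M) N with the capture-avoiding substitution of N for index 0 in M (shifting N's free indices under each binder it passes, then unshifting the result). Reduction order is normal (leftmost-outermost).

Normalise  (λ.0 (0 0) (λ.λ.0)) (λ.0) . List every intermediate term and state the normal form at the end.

  start: (λ.0 (0 0) (λ.λ.0)) (λ.0)
  step 1: (λ.0) ((λ.0) (λ.0)) (λ.λ.0)
  step 2: (λ.0) (λ.0) (λ.λ.0)
  step 3: (λ.0) (λ.λ.0)
  step 4: λ.λ.0

Answer: normal form = λ.λ.0  (in 4 steps)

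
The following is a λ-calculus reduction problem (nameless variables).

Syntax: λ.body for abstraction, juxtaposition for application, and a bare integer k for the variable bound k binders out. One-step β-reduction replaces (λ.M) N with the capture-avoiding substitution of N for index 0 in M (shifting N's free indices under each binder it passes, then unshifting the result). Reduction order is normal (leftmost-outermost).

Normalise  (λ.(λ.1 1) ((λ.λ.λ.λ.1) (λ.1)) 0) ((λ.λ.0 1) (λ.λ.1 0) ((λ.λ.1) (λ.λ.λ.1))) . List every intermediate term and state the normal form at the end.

  start: (λ.(λ.1 1) ((λ.λ.λ.λ.1) (λ.1)) 0) ((λ.λ.0 1) (λ.λ.1 0) ((λ.λ.1) (λ.λ.λ.1)))
  step 1: (λ.(λ.λ.0 1) (λ.λ.1 0) ((λ.λ.1) (λ.λ.λ.1)) ((λ.λ.0 1) (λ.λ.1 0) ((λ.λ.1) (λ.λ.λ.1)))) ((λ.λ.λ.λ.1) (λ.(λ.λ.0 1) (λ.λ.1 0) ((λ.λ.1) (λ.λ.λ.1)))) ((λ.λ.0 1) (λ.λ.1 0) ((λ.λ.1) (λ.λ.λ.1)))
  step 2: (λ.λ.0 1) (λ.λ.1 0) ((λ.λ.1) (λ.λ.λ.1)) ((λ.λ.0 1) (λ.λ.1 0) ((λ.λ.1) (λ.λ.λ.1))) ((λ.λ.0 1) (λ.λ.1 0) ((λ.λ.1) (λ.λ.λ.1)))
  step 3: (λ.0 (λ.λ.1 0)) ((λ.λ.1) (λ.λ.λ.1)) ((λ.λ.0 1) (λ.λ.1 0) ((λ.λ.1) (λ.λ.λ.1))) ((λ.λ.0 1) (λ.λ.1 0) ((λ.λ.1) (λ.λ.λ.1)))
  step 4: (λ.λ.1) (λ.λ.λ.1) (λ.λ.1 0) ((λ.λ.0 1) (λ.λ.1 0) ((λ.λ.1) (λ.λ.λ.1))) ((λ.λ.0 1) (λ.λ.1 0) ((λ.λ.1) (λ.λ.λ.1)))
  step 5: (λ.λ.λ.λ.1) (λ.λ.1 0) ((λ.λ.0 1) (λ.λ.1 0) ((λ.λ.1) (λ.λ.λ.1))) ((λ.λ.0 1) (λ.λ.1 0) ((λ.λ.1) (λ.λ.λ.1)))
  step 6: (λ.λ.λ.1) ((λ.λ.0 1) (λ.λ.1 0) ((λ.λ.1) (λ.λ.λ.1))) ((λ.λ.0 1) (λ.λ.1 0) ((λ.λ.1) (λ.λ.λ.1)))
  step 7: (λ.λ.1) ((λ.λ.0 1) (λ.λ.1 0) ((λ.λ.1) (λ.λ.λ.1)))
  step 8: λ.(λ.λ.0 1) (λ.λ.1 0) ((λ.λ.1) (λ.λ.λ.1))
  step 9: λ.(λ.0 (λ.λ.1 0)) ((λ.λ.1) (λ.λ.λ.1))
  step 10: λ.(λ.λ.1) (λ.λ.λ.1) (λ.λ.1 0)
  step 11: λ.(λ.λ.λ.λ.1) (λ.λ.1 0)
  step 12: λ.λ.λ.λ.1

Answer: normal form = λ.λ.λ.λ.1  (in 12 steps)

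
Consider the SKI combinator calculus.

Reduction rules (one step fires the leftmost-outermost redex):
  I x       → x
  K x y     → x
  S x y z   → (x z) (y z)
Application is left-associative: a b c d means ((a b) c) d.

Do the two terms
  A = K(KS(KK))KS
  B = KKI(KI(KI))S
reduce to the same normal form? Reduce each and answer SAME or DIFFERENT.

Answer: DIFFERENT — A ⇓ SS, B ⇓ I

Working:
Term A:
  start: K(KS(KK))KS
  step 1: KS(KK)S
  step 2: SS

Term B:
  start: KKI(KI(KI))S
  step 1: K(KI(KI))S
  step 2: KI(KI)
  step 3: I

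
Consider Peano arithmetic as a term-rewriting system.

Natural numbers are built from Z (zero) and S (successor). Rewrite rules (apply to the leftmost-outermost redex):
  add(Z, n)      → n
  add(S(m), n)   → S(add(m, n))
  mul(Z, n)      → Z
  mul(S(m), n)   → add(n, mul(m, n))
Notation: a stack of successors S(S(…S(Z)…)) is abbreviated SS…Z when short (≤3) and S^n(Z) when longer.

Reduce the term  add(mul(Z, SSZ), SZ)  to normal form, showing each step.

Answer: normal form = SZ  (in 2 steps)

Working:
  start: add(mul(Z, SSZ), SZ)
  [1] add(Z, SZ)
  [2] SZ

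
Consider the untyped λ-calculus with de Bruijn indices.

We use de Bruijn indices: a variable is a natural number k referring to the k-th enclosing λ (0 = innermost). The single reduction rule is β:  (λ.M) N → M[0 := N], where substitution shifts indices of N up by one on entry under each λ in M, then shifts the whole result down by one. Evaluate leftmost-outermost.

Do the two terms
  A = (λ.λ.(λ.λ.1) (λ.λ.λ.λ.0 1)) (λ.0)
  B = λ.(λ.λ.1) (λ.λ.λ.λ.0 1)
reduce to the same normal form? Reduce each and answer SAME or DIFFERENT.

Term A:
  start: (λ.λ.(λ.λ.1) (λ.λ.λ.λ.0 1)) (λ.0)
  [1] λ.(λ.λ.1) (λ.λ.λ.λ.0 1)
  [2] λ.λ.λ.λ.λ.λ.0 1

Term B:
  start: λ.(λ.λ.1) (λ.λ.λ.λ.0 1)
  [1] λ.λ.λ.λ.λ.λ.0 1

Answer: SAME — A ⇓ λ.λ.λ.λ.λ.λ.0 1, B ⇓ λ.λ.λ.λ.λ.λ.0 1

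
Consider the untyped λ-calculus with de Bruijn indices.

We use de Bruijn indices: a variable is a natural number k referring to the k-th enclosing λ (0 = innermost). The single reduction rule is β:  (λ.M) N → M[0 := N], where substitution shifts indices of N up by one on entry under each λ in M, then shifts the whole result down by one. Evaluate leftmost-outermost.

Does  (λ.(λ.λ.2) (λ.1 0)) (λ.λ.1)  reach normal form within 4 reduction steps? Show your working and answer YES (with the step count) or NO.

Answer: YES — reaches normal form λ.λ.λ.1 in 2 ≤ 4 steps

Working:
  start: (λ.(λ.λ.2) (λ.1 0)) (λ.λ.1)
  [1] (λ.λ.λ.λ.1) (λ.(λ.λ.1) 0)
  [2] λ.λ.λ.1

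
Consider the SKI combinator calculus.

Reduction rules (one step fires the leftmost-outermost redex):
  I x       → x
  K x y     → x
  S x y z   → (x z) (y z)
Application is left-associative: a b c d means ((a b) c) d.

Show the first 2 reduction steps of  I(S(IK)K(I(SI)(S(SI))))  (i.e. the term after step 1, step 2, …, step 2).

  start: I(S(IK)K(I(SI)(S(SI))))
  [1] S(IK)K(I(SI)(S(SI)))
  [2] IK(I(SI)(S(SI)))(K(I(SI)(S(SI))))

Answer: after 2 steps: IK(I(SI)(S(SI)))(K(I(SI)(S(SI))))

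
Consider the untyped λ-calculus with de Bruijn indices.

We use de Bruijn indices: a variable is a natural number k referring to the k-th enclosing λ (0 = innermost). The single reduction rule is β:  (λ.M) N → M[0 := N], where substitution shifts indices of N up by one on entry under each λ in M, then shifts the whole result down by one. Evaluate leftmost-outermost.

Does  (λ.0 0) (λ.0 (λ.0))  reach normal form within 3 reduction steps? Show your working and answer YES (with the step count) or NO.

Answer: NO — after 3 steps the term is (λ.0) (λ.0), not yet normal

Reduction:
  start: (λ.0 0) (λ.0 (λ.0))
  →1  (λ.0 (λ.0)) (λ.0 (λ.0))
  →2  (λ.0 (λ.0)) (λ.0)
  →3  (λ.0) (λ.0)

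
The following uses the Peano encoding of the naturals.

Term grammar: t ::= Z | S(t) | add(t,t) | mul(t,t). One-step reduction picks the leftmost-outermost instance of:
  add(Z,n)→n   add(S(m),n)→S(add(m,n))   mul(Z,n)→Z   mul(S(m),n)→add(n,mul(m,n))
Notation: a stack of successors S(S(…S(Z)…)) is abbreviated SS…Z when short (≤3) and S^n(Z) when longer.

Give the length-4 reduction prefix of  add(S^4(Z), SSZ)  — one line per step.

Answer: after 4 steps: S(S(S(S(add(Z, SSZ)))))

Derivation:
  start: add(S^4(Z), SSZ)
  step 1: S(add(SSSZ, SSZ))
  step 2: S(S(add(SSZ, SSZ)))
  step 3: S(S(S(add(SZ, SSZ))))
  step 4: S(S(S(S(add(Z, SSZ)))))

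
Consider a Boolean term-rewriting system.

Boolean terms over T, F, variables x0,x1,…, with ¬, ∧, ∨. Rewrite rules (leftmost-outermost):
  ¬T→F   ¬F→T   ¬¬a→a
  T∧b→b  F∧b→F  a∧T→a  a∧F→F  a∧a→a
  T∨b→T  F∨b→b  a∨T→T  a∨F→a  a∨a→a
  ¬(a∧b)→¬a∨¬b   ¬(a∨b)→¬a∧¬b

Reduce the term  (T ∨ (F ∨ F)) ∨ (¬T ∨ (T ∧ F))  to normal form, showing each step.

  start: (T ∨ (F ∨ F)) ∨ (¬T ∨ (T ∧ F))
  [1] T ∨ (¬T ∨ (T ∧ F))
  [2] T

Answer: normal form = T  (in 2 steps)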